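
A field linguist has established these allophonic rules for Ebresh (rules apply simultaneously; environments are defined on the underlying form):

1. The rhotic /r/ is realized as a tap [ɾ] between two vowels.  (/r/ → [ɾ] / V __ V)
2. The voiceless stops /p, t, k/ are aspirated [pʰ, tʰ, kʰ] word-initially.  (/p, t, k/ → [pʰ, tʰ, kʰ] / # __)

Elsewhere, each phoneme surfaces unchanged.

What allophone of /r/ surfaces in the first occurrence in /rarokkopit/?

[r]

/r/ (word-initial) fails the environment for rule 1, so it stays [r].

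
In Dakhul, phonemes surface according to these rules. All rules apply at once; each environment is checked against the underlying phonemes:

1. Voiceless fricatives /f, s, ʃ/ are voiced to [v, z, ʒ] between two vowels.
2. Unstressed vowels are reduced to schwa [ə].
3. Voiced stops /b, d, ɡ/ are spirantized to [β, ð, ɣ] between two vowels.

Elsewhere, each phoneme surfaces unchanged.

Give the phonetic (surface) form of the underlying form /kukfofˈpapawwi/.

[kəkfəfˈpapəwwə]

/k/ stays [k].
/u/ (between /k/ and /k/): in an unstressed syllable, so rule 2 applies → [ə].
/k/ stays [k].
/f/ — between /k/ and /o/; rule 1 does not apply here → [f].
/o/ — between /f/ and /f/, in an unstressed syllable — surfaces as [ə] (rule 2).
/f/ (between /o/ and /p/): rule 1 targets it, but not between two vowels → unchanged [f].
/p/ (between /f/ and /a/): no rule targets it → [p].
/a/ (between /p/ and /p/) is in the target of rule 2 but the environment (in an unstressed syllable) is not met → [a].
/p/ stays [p].
/a/ (between /p/ and /w/): in an unstressed syllable, so rule 2 applies → [ə].
/w/ — not in any rule's target class → [w].
/w/ (between /w/ and /i/): no rule targets it → [w].
/i/ meets the environment for rule 2 (in an unstressed syllable) → [ə].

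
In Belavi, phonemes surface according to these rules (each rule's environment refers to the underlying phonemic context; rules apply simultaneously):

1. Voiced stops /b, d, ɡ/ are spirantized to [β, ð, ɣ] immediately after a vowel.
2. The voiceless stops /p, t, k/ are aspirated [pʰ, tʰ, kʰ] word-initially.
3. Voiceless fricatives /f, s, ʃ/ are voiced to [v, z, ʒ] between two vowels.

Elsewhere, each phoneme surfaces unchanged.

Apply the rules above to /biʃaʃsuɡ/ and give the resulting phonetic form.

[biʒaʃsuɣ]

/b/ — word-initial; rule 1 does not apply here → [b].
/i/ (between /b/ and /ʃ/) is unaffected → [i].
Rule 3 applies to /ʃ/ (between /i/ and /a/: between two vowels) → [ʒ].
/a/ — not in any rule's target class → [a].
/ʃ/ (between /a/ and /s/): rule 3 targets it, but not between two vowels → unchanged [ʃ].
/s/ (between /ʃ/ and /u/) fails the environment for rule 3, so it stays [s].
/u/ — not in any rule's target class → [u].
/ɡ/ — word-final, immediately after a vowel — surfaces as [ɣ] (rule 1).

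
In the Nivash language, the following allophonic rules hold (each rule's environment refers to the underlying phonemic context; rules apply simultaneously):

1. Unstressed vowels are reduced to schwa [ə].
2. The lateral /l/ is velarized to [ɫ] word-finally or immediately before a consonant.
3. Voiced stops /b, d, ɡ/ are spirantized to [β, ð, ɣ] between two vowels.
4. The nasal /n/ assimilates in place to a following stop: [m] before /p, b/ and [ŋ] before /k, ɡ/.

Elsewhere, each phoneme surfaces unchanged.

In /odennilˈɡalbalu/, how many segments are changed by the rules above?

Segments that undergo a rule: /o/ → [ə] (rule 1); /d/ → [ð] (rule 3); /e/ → [ə] (rule 1); /i/ → [ə] (rule 1); /l/ → [ɫ] (rule 2); /l/ → [ɫ] (rule 2); /a/ → [ə] (rule 1); /u/ → [ə] (rule 1).
All other segments surface unchanged.

8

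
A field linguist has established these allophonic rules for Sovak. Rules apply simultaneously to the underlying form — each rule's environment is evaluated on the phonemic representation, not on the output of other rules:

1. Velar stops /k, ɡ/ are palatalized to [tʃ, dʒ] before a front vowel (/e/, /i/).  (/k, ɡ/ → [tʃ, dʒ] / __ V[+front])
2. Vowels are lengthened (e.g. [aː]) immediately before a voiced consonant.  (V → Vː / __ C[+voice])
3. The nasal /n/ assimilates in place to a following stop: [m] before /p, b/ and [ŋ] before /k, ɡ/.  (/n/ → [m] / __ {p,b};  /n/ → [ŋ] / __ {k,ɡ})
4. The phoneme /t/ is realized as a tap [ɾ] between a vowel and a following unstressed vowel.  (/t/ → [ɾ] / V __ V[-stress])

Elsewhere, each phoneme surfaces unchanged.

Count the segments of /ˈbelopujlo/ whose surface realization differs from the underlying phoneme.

2

Segments that undergo a rule: /e/ → [eː] (rule 2); /u/ → [uː] (rule 2).
All other segments surface unchanged.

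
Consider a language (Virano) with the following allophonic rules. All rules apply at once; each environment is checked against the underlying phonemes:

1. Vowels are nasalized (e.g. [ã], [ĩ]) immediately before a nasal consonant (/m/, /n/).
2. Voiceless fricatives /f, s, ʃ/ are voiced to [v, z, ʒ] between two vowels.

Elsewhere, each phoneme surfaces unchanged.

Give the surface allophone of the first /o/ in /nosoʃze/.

[o]

/o/ (between /n/ and /s/) fails the environment for rule 1, so it stays [o].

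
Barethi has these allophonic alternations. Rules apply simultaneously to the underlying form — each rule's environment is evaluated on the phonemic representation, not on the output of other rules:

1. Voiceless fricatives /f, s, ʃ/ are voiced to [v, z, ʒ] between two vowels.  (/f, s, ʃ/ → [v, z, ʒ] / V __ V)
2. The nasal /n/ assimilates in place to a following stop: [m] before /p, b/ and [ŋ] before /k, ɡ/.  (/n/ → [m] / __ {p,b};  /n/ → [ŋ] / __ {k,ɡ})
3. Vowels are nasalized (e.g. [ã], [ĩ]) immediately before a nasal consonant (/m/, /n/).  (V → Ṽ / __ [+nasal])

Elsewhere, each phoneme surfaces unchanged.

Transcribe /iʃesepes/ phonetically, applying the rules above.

[iʒezepes]

/i/ (word-initial) fails the environment for rule 3, so it stays [i].
/ʃ/ (between /i/ and /e/): between two vowels, so rule 1 applies → [ʒ].
/e/ (between /ʃ/ and /s/) fails the environment for rule 3, so it stays [e].
/s/ (between /e/ and /e/) occurs between two vowels → [z] by rule 1.
/e/ — between /s/ and /p/; rule 3 does not apply here → [e].
/e/ (between /p/ and /s/) fails the environment for rule 3, so it stays [e].
/s/ (word-final) is in the target of rule 1 but the environment (between two vowels) is not met → [s].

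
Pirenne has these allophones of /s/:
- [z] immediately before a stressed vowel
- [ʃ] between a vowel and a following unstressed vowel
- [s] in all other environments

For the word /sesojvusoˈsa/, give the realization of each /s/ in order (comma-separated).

[s], [ʃ], [ʃ], [z]

Occurrence 1 (position 1): no conditioning environment matches → elsewhere allophone [s].
Occurrence 2 (position 3): between a vowel and a following unstressed vowel → [ʃ].
Occurrence 3 (position 8): between a vowel and a following unstressed vowel → [ʃ].
Occurrence 4 (position 10): immediately before a stressed vowel → [z].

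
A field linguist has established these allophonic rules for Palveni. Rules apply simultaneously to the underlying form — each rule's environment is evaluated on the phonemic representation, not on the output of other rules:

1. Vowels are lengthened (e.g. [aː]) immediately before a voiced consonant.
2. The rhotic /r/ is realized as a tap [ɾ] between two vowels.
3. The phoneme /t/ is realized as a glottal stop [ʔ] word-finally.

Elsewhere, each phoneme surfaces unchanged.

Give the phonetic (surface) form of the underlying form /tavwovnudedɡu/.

[taːvwoːvnuːdeːdɡu]

/t/ (word-initial) fails the environment for rule 3, so it stays [t].
/a/ — between /t/ and /v/, before a voiced consonant — surfaces as [aː] (rule 1).
/v/ (between /a/ and /w/): no rule targets it → [v].
/w/ — not in any rule's target class → [w].
/o/ meets the environment for rule 1 (before a voiced consonant) → [oː].
/v/ — not in any rule's target class → [v].
/n/ stays [n].
Rule 1 applies to /u/ (between /n/ and /d/: before a voiced consonant) → [uː].
/d/ stays [d].
/e/ meets the environment for rule 1 (before a voiced consonant) → [eː].
/d/ (between /e/ and /ɡ/) is unaffected → [d].
/ɡ/ (between /d/ and /u/): no rule targets it → [ɡ].
/u/ — word-final; rule 1 does not apply here → [u].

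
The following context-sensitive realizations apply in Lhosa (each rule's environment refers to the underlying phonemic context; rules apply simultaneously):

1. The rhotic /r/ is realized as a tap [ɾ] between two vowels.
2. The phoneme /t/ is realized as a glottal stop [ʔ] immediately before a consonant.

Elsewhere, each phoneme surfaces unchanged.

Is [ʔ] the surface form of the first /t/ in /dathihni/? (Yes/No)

Yes

/t/ — between /a/ and /h/, immediately before a consonant — surfaces as [ʔ] (rule 2).
The actual realization is [ʔ], which matches [ʔ].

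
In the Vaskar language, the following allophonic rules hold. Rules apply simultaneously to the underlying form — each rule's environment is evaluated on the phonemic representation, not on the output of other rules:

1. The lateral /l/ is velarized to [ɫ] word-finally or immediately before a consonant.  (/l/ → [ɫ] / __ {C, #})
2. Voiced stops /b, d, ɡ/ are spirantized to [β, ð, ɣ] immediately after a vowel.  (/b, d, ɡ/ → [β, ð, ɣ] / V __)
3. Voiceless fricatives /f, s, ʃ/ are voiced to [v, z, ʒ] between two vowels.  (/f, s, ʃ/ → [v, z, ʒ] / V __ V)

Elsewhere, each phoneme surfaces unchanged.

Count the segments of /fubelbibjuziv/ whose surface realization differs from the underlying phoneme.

3

Segments that undergo a rule: /b/ → [β] (rule 2); /l/ → [ɫ] (rule 1); /b/ → [β] (rule 2).
All other segments surface unchanged.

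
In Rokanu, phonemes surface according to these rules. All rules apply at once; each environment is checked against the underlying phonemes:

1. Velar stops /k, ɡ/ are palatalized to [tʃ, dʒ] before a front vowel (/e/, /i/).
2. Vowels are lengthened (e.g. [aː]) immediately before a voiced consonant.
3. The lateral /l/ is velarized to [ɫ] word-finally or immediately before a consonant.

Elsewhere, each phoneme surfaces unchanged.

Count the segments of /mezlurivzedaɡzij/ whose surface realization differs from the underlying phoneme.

Segments that undergo a rule: /e/ → [eː] (rule 2); /u/ → [uː] (rule 2); /i/ → [iː] (rule 2); /e/ → [eː] (rule 2); /a/ → [aː] (rule 2); /i/ → [iː] (rule 2).
All other segments surface unchanged.

6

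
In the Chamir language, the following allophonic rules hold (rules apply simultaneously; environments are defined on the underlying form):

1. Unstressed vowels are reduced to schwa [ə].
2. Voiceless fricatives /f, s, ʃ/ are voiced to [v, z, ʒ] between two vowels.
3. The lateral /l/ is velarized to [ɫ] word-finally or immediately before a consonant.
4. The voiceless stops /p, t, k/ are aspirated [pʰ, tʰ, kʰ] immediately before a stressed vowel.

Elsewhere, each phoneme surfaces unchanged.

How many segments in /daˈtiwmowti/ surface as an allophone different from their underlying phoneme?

4

Segments that undergo a rule: /a/ → [ə] (rule 1); /t/ → [tʰ] (rule 4); /o/ → [ə] (rule 1); /i/ → [ə] (rule 1).
All other segments surface unchanged.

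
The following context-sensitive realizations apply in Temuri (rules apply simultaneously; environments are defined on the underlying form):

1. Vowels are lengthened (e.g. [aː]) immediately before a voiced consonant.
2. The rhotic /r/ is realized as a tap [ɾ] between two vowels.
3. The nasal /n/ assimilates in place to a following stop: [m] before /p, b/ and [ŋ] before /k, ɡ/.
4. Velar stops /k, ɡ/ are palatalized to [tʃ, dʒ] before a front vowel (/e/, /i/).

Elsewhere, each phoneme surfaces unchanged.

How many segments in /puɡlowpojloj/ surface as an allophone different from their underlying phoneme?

Segments that undergo a rule: /u/ → [uː] (rule 1); /o/ → [oː] (rule 1); /o/ → [oː] (rule 1); /o/ → [oː] (rule 1).
All other segments surface unchanged.

4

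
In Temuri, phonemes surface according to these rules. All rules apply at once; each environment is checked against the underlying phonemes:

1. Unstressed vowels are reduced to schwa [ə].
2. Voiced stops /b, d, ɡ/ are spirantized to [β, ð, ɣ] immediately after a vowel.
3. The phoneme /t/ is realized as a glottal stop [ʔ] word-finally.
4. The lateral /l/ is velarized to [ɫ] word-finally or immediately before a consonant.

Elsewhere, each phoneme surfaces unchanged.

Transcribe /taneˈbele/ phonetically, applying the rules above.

/t/ (word-initial) fails the environment for rule 3, so it stays [t].
Rule 1 applies to /a/ (between /t/ and /n/: in an unstressed syllable) → [ə].
/n/ (between /a/ and /e/): no rule targets it → [n].
/e/ meets the environment for rule 1 (in an unstressed syllable) → [ə].
/b/ (between /e/ and /e/): immediately after a vowel, so rule 2 applies → [β].
/e/ (between /b/ and /l/) fails the environment for rule 1, so it stays [e].
/l/ — between /e/ and /e/; rule 4 does not apply here → [l].
/e/ (word-final): in an unstressed syllable, so rule 1 applies → [ə].

[tənəˈβelə]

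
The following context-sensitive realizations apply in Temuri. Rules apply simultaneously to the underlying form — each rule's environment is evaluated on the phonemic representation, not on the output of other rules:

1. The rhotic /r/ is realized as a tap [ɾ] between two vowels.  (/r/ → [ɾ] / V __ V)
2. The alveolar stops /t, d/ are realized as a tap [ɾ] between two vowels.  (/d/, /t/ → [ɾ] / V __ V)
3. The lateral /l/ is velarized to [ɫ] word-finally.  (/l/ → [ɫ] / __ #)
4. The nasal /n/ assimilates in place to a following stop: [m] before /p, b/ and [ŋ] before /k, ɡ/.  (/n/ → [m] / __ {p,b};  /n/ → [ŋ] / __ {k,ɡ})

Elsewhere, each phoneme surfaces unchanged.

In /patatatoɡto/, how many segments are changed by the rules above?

3

Segments that undergo a rule: /t/ → [ɾ] (rule 2); /t/ → [ɾ] (rule 2); /t/ → [ɾ] (rule 2).
All other segments surface unchanged.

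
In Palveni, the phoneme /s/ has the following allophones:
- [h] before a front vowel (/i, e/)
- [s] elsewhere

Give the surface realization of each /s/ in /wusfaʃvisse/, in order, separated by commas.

Occurrence 1 (position 3): no conditioning environment matches → elsewhere allophone [s].
Occurrence 2 (position 9): no conditioning environment matches → elsewhere allophone [s].
Occurrence 3 (position 10): before a front vowel (/i, e/) → [h].

[s], [s], [h]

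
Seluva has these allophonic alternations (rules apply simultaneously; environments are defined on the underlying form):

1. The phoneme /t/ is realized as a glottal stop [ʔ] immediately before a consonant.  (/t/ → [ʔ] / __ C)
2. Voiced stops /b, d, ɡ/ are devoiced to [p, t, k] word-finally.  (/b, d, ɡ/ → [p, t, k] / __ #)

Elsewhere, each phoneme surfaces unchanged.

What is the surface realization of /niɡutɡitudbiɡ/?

[niɡuʔɡitudbik]

/n/ (word-initial) is unaffected → [n].
/i/ (between /n/ and /ɡ/): no rule targets it → [i].
/ɡ/ (between /i/ and /u/) fails the environment for rule 2, so it stays [ɡ].
/u/ — not in any rule's target class → [u].
/t/ — between /u/ and /ɡ/, immediately before a consonant — surfaces as [ʔ] (rule 1).
/ɡ/ — between /t/ and /i/; rule 2 does not apply here → [ɡ].
/i/ (between /ɡ/ and /t/) is unaffected → [i].
/t/ (between /i/ and /u/) fails the environment for rule 1, so it stays [t].
/u/ (between /t/ and /d/) is unaffected → [u].
/d/ (between /u/ and /b/) fails the environment for rule 2, so it stays [d].
/b/ (between /d/ and /i/) is in the target of rule 2 but the environment (word-finally) is not met → [b].
/i/ — not in any rule's target class → [i].
/ɡ/ (word-final) occurs word-finally → [k] by rule 2.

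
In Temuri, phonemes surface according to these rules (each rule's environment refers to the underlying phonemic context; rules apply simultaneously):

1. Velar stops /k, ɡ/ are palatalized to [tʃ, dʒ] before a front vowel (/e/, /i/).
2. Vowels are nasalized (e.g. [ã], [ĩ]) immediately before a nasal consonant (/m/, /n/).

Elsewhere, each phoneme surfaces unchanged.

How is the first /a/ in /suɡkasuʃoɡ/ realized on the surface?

[a]

/a/ (between /k/ and /s/) is in the target of rule 2 but the environment (before a nasal consonant) is not met → [a].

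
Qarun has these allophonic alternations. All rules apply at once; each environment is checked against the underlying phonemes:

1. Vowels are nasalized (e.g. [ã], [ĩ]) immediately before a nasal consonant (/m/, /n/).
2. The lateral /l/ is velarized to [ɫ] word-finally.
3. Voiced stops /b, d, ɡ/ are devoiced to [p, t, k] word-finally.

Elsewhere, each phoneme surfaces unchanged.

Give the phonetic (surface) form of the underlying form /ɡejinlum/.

/ɡ/ — word-initial; rule 3 does not apply here → [ɡ].
/e/ (between /ɡ/ and /j/): rule 1 targets it, but not before a nasal consonant → unchanged [e].
/i/ — between /j/ and /n/, before a nasal consonant — surfaces as [ĩ] (rule 1).
/l/ (between /n/ and /u/) fails the environment for rule 2, so it stays [l].
/u/ meets the environment for rule 1 (before a nasal consonant) → [ũ].

[ɡejĩnlũm]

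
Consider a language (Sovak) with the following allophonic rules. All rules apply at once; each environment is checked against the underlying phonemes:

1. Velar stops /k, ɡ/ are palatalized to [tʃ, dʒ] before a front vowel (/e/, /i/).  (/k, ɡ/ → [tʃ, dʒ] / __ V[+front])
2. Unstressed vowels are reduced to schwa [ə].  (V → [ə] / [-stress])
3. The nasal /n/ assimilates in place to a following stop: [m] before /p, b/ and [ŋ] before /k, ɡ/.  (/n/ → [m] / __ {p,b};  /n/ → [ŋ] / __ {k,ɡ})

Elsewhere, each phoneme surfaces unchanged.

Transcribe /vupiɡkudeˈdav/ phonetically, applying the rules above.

/v/ (word-initial) is unaffected → [v].
/u/ (between /v/ and /p/): in an unstressed syllable, so rule 2 applies → [ə].
/p/ stays [p].
Rule 2 applies to /i/ (between /p/ and /ɡ/: in an unstressed syllable) → [ə].
/ɡ/ (between /i/ and /k/): rule 1 targets it, but not before a front vowel → unchanged [ɡ].
/k/ — between /ɡ/ and /u/; rule 1 does not apply here → [k].
/u/ — between /k/ and /d/, in an unstressed syllable — surfaces as [ə] (rule 2).
/d/ (between /u/ and /e/): no rule targets it → [d].
/e/ meets the environment for rule 2 (in an unstressed syllable) → [ə].
/d/ — not in any rule's target class → [d].
/a/ — between /d/ and /v/; rule 2 does not apply here → [a].
/v/ (word-final) is unaffected → [v].

[vəpəɡkədəˈdav]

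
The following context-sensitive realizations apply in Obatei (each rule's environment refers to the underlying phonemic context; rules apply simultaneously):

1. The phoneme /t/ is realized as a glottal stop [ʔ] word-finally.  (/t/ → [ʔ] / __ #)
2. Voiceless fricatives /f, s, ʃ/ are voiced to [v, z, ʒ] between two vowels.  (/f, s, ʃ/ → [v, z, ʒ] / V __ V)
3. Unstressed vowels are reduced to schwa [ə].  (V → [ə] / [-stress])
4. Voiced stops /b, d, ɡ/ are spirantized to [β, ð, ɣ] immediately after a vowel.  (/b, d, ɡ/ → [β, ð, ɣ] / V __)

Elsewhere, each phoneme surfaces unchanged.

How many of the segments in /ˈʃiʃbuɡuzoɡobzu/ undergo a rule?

8

Segments that undergo a rule: /u/ → [ə] (rule 3); /ɡ/ → [ɣ] (rule 4); /u/ → [ə] (rule 3); /o/ → [ə] (rule 3); /ɡ/ → [ɣ] (rule 4); /o/ → [ə] (rule 3); /b/ → [β] (rule 4); /u/ → [ə] (rule 3).
All other segments surface unchanged.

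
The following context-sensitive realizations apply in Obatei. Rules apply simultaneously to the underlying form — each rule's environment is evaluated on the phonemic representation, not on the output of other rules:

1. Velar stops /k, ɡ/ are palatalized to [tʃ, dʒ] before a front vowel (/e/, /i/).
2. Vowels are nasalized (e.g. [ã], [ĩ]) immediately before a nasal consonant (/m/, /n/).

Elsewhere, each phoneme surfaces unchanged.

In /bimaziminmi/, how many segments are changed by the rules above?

3

Segments that undergo a rule: /i/ → [ĩ] (rule 2); /i/ → [ĩ] (rule 2); /i/ → [ĩ] (rule 2).
All other segments surface unchanged.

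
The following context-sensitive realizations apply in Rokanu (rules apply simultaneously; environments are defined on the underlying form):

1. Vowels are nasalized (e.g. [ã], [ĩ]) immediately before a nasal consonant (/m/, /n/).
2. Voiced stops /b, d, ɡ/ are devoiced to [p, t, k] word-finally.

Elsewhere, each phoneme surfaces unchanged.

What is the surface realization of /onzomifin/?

[õnzõmifĩn]

/o/ — word-initial, before a nasal consonant — surfaces as [õ] (rule 1).
/n/ (between /o/ and /z/) is unaffected → [n].
/z/ stays [z].
/o/ (between /z/ and /m/): before a nasal consonant, so rule 1 applies → [õ].
/m/ — not in any rule's target class → [m].
/i/ (between /m/ and /f/) fails the environment for rule 1, so it stays [i].
/f/ (between /i/ and /i/): no rule targets it → [f].
/i/ (between /f/ and /n/): before a nasal consonant, so rule 1 applies → [ĩ].
/n/ (word-final): no rule targets it → [n].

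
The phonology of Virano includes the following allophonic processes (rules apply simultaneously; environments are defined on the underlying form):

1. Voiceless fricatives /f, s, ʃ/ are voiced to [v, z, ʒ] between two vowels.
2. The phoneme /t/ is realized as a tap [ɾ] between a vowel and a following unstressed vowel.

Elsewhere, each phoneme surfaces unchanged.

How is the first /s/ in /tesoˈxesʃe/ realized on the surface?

[z]

/s/ (between /e/ and /o/) occurs between two vowels → [z] by rule 1.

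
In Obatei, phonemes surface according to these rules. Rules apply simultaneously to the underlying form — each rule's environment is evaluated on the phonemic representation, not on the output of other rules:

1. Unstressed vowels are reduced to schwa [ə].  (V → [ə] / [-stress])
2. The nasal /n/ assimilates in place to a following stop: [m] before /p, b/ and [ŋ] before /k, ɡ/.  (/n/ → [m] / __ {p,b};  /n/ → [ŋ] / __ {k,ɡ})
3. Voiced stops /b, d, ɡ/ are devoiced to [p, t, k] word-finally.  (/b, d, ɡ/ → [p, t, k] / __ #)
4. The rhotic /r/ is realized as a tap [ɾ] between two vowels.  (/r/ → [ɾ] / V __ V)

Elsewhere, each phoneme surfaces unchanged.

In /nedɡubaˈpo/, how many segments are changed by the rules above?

Segments that undergo a rule: /e/ → [ə] (rule 1); /u/ → [ə] (rule 1); /a/ → [ə] (rule 1).
All other segments surface unchanged.

3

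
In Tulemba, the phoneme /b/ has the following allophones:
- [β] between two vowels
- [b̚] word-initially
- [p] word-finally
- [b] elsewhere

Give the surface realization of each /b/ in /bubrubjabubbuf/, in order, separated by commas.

[b̚], [b], [b], [β], [b], [b]

Occurrence 1 (position 1): word-initially → [b̚].
Occurrence 2 (position 3): no conditioning environment matches → elsewhere allophone [b].
Occurrence 3 (position 6): no conditioning environment matches → elsewhere allophone [b].
Occurrence 4 (position 9): between two vowels → [β].
Occurrence 5 (position 11): no conditioning environment matches → elsewhere allophone [b].
Occurrence 6 (position 12): no conditioning environment matches → elsewhere allophone [b].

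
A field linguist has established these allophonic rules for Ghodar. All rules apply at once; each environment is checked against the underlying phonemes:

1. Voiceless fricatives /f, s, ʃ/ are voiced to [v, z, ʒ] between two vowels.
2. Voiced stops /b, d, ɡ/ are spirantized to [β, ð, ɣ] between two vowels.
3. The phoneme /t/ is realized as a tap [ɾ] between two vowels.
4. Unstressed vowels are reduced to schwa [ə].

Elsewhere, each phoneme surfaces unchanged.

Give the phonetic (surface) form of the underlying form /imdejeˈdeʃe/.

/i/ — word-initial, in an unstressed syllable — surfaces as [ə] (rule 4).
/d/ (between /m/ and /e/) is in the target of rule 2 but the environment (between two vowels) is not met → [d].
/e/ meets the environment for rule 4 (in an unstressed syllable) → [ə].
/e/ meets the environment for rule 4 (in an unstressed syllable) → [ə].
/d/ — between /e/ and /e/, between two vowels — surfaces as [ð] (rule 2).
/e/ (between /d/ and /ʃ/) fails the environment for rule 4, so it stays [e].
/ʃ/ — between /e/ and /e/, between two vowels — surfaces as [ʒ] (rule 1).
Rule 4 applies to /e/ (word-final: in an unstressed syllable) → [ə].

[əmdəjəˈðeʒə]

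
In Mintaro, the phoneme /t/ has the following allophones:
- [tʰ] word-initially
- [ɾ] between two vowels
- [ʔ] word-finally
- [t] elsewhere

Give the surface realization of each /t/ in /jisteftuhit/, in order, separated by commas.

[t], [t], [ʔ]

Occurrence 1 (position 4): no conditioning environment matches → elsewhere allophone [t].
Occurrence 2 (position 7): no conditioning environment matches → elsewhere allophone [t].
Occurrence 3 (position 11): word-finally → [ʔ].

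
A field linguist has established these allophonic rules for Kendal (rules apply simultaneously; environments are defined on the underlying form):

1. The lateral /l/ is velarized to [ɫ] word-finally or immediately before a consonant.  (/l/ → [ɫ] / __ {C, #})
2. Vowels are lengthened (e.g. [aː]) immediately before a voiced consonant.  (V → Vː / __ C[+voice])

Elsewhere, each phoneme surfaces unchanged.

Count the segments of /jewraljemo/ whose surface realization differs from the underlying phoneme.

Segments that undergo a rule: /e/ → [eː] (rule 2); /a/ → [aː] (rule 2); /l/ → [ɫ] (rule 1); /e/ → [eː] (rule 2).
All other segments surface unchanged.

4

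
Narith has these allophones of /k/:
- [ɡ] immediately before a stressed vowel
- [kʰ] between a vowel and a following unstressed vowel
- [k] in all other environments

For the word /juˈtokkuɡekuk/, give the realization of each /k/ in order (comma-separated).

[k], [k], [kʰ], [k]

Occurrence 1 (position 5): no conditioning environment matches → elsewhere allophone [k].
Occurrence 2 (position 6): no conditioning environment matches → elsewhere allophone [k].
Occurrence 3 (position 10): between a vowel and a following unstressed vowel → [kʰ].
Occurrence 4 (position 12): no conditioning environment matches → elsewhere allophone [k].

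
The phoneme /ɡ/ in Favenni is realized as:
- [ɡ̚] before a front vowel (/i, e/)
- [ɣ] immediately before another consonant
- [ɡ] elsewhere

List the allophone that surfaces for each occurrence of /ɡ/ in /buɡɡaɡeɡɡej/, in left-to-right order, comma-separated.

[ɣ], [ɡ], [ɡ̚], [ɣ], [ɡ̚]

Occurrence 1 (position 3): immediately before another consonant → [ɣ].
Occurrence 2 (position 4): no conditioning environment matches → elsewhere allophone [ɡ].
Occurrence 3 (position 6): before a front vowel (/i, e/) → [ɡ̚].
Occurrence 4 (position 8): immediately before another consonant → [ɣ].
Occurrence 5 (position 9): before a front vowel (/i, e/) → [ɡ̚].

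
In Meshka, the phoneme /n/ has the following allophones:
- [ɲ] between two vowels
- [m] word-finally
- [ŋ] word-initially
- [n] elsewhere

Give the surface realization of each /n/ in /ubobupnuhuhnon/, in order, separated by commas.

[n], [n], [m]

Occurrence 1 (position 7): no conditioning environment matches → elsewhere allophone [n].
Occurrence 2 (position 12): no conditioning environment matches → elsewhere allophone [n].
Occurrence 3 (position 14): word-finally → [m].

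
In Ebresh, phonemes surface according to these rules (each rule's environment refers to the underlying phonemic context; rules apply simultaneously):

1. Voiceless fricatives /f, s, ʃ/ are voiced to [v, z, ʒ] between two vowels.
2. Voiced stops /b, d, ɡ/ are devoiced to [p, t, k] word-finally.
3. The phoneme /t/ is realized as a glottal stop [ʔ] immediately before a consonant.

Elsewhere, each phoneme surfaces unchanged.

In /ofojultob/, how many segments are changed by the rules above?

2

Segments that undergo a rule: /f/ → [v] (rule 1); /b/ → [p] (rule 2).
All other segments surface unchanged.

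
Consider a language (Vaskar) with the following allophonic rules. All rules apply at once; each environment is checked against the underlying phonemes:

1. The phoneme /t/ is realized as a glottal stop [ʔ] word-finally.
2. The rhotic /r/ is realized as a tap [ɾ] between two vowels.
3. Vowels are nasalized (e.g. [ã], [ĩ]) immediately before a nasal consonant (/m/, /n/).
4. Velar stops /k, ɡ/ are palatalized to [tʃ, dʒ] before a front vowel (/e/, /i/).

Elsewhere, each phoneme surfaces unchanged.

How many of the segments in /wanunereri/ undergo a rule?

Segments that undergo a rule: /a/ → [ã] (rule 3); /u/ → [ũ] (rule 3); /r/ → [ɾ] (rule 2); /r/ → [ɾ] (rule 2).
All other segments surface unchanged.

4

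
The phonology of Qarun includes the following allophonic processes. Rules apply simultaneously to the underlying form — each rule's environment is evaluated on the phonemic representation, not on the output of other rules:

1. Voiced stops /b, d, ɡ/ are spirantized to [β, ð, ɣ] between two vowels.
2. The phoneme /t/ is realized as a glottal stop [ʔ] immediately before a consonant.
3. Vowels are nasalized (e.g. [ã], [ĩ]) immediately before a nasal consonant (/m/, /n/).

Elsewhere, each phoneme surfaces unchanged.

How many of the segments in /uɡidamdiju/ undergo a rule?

3

Segments that undergo a rule: /ɡ/ → [ɣ] (rule 1); /d/ → [ð] (rule 1); /a/ → [ã] (rule 3).
All other segments surface unchanged.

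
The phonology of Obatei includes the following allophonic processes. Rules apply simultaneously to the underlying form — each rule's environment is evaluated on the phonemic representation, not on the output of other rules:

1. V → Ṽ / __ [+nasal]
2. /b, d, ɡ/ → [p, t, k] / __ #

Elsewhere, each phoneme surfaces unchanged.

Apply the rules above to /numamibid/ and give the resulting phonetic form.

[nũmãmibit]

/n/ (word-initial) is unaffected → [n].
/u/ — between /n/ and /m/, before a nasal consonant — surfaces as [ũ] (rule 1).
/m/ stays [m].
/a/ (between /m/ and /m/) occurs before a nasal consonant → [ã] by rule 1.
/m/ (between /a/ and /i/): no rule targets it → [m].
/i/ (between /m/ and /b/) is in the target of rule 1 but the environment (before a nasal consonant) is not met → [i].
/b/ (between /i/ and /i/): rule 2 targets it, but not word-finally → unchanged [b].
/i/ (between /b/ and /d/): rule 1 targets it, but not before a nasal consonant → unchanged [i].
/d/ — word-final, word-finally — surfaces as [t] (rule 2).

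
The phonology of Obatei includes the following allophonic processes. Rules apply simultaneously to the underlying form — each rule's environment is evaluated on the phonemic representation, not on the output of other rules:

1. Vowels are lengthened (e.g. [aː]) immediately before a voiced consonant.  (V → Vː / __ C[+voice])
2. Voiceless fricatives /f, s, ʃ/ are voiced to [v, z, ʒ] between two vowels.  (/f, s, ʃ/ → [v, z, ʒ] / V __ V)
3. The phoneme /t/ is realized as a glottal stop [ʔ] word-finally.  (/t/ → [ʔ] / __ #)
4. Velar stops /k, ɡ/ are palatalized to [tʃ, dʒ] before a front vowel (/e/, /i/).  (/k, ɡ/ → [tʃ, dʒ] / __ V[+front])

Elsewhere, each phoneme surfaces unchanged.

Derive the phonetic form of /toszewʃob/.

[toszeːwʃoːb]

/t/ (word-initial): rule 3 targets it, but not word-finally → unchanged [t].
/o/ (between /t/ and /s/): rule 1 targets it, but not before a voiced consonant → unchanged [o].
/s/ (between /o/ and /z/): rule 2 targets it, but not between two vowels → unchanged [s].
/e/ meets the environment for rule 1 (before a voiced consonant) → [eː].
/ʃ/ (between /w/ and /o/) fails the environment for rule 2, so it stays [ʃ].
/o/ (between /ʃ/ and /b/) occurs before a voiced consonant → [oː] by rule 1.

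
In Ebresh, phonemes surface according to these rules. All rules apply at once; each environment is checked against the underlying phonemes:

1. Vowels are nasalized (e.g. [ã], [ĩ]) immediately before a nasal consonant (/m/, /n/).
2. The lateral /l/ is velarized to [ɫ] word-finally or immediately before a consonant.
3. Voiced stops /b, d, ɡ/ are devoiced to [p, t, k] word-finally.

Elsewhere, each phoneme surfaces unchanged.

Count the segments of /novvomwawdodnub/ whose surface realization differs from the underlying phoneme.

Segments that undergo a rule: /o/ → [õ] (rule 1); /b/ → [p] (rule 3).
All other segments surface unchanged.

2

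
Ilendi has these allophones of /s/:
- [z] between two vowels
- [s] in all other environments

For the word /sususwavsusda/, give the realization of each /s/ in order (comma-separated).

[s], [z], [s], [s], [s]

Occurrence 1 (position 1): no conditioning environment matches → elsewhere allophone [s].
Occurrence 2 (position 3): between two vowels → [z].
Occurrence 3 (position 5): no conditioning environment matches → elsewhere allophone [s].
Occurrence 4 (position 9): no conditioning environment matches → elsewhere allophone [s].
Occurrence 5 (position 11): no conditioning environment matches → elsewhere allophone [s].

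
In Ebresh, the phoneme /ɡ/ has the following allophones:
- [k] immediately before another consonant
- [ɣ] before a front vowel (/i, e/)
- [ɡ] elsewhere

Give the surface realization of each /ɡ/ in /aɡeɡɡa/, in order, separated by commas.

Occurrence 1 (position 2): before a front vowel (/i, e/) → [ɣ].
Occurrence 2 (position 4): immediately before another consonant → [k].
Occurrence 3 (position 5): no conditioning environment matches → elsewhere allophone [ɡ].

[ɣ], [k], [ɡ]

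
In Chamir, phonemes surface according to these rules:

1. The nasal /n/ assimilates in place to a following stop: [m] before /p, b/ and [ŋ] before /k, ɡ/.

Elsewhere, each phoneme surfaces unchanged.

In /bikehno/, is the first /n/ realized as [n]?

Yes

/n/ (between /h/ and /o/) fails the environment for rule 1, so it stays [n].
The actual realization is [n], which matches [n].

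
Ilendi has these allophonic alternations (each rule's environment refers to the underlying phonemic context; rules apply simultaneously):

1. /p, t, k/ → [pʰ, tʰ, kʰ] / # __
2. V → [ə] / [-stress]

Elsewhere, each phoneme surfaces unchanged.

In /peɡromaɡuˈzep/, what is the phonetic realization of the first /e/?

[ə]

/e/ (between /p/ and /ɡ/): in an unstressed syllable, so rule 2 applies → [ə].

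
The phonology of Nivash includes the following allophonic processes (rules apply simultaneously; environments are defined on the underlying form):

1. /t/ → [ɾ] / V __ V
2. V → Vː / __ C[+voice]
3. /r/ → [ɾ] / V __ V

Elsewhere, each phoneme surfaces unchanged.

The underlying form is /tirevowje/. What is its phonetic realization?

/t/ (word-initial) fails the environment for rule 1, so it stays [t].
/i/ (between /t/ and /r/) occurs before a voiced consonant → [iː] by rule 2.
Rule 3 applies to /r/ (between /i/ and /e/: between two vowels) → [ɾ].
/e/ (between /r/ and /v/) occurs before a voiced consonant → [eː] by rule 2.
/v/ (between /e/ and /o/): no rule targets it → [v].
Rule 2 applies to /o/ (between /v/ and /w/: before a voiced consonant) → [oː].
/w/ (between /o/ and /j/): no rule targets it → [w].
/j/ stays [j].
/e/ (word-final) fails the environment for rule 2, so it stays [e].

[tiːɾeːvoːwje]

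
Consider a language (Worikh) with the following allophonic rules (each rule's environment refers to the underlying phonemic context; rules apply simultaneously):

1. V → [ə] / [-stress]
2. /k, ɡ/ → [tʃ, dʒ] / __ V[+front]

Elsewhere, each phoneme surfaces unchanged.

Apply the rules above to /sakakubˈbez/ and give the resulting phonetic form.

[səkəkəbˈbez]

/s/ (word-initial) is unaffected → [s].
/a/ — between /s/ and /k/, in an unstressed syllable — surfaces as [ə] (rule 1).
/k/ (between /a/ and /a/): rule 2 targets it, but not before a front vowel → unchanged [k].
/a/ — between /k/ and /k/, in an unstressed syllable — surfaces as [ə] (rule 1).
/k/ (between /a/ and /u/) is in the target of rule 2 but the environment (before a front vowel) is not met → [k].
/u/ meets the environment for rule 1 (in an unstressed syllable) → [ə].
/b/ (between /u/ and /b/): no rule targets it → [b].
/b/ stays [b].
/e/ (between /b/ and /z/) is in the target of rule 1 but the environment (in an unstressed syllable) is not met → [e].
/z/ stays [z].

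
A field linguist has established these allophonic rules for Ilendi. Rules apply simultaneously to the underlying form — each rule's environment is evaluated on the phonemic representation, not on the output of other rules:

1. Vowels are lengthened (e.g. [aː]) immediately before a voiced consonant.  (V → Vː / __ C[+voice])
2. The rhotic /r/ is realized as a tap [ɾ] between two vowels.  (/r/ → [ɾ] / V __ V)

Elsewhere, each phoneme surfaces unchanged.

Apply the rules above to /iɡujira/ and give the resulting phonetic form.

/i/ — word-initial, before a voiced consonant — surfaces as [iː] (rule 1).
/ɡ/ (between /i/ and /u/): no rule targets it → [ɡ].
/u/ meets the environment for rule 1 (before a voiced consonant) → [uː].
/j/ (between /u/ and /i/) is unaffected → [j].
/i/ — between /j/ and /r/, before a voiced consonant — surfaces as [iː] (rule 1).
/r/ meets the environment for rule 2 (between two vowels) → [ɾ].
/a/ (word-final) fails the environment for rule 1, so it stays [a].

[iːɡuːjiːɾa]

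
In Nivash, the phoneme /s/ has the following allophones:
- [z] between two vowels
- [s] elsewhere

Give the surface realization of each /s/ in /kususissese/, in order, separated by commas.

[z], [z], [s], [s], [z]

Occurrence 1 (position 3): between two vowels → [z].
Occurrence 2 (position 5): between two vowels → [z].
Occurrence 3 (position 7): no conditioning environment matches → elsewhere allophone [s].
Occurrence 4 (position 8): no conditioning environment matches → elsewhere allophone [s].
Occurrence 5 (position 10): between two vowels → [z].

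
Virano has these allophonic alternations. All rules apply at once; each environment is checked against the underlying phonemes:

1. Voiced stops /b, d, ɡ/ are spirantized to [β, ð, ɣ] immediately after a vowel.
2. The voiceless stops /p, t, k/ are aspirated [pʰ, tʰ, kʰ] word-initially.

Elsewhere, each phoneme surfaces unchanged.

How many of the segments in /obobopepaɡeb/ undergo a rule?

Segments that undergo a rule: /b/ → [β] (rule 1); /b/ → [β] (rule 1); /ɡ/ → [ɣ] (rule 1); /b/ → [β] (rule 1).
All other segments surface unchanged.

4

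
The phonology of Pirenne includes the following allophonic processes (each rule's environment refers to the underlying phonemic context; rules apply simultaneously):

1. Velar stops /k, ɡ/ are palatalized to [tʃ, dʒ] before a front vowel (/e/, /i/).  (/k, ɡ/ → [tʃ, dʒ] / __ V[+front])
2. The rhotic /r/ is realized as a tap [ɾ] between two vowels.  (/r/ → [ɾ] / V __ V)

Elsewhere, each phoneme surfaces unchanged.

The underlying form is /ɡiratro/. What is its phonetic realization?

/ɡ/ (word-initial): before a front vowel, so rule 1 applies → [dʒ].
/r/ — between /i/ and /a/, between two vowels — surfaces as [ɾ] (rule 2).
/r/ (between /t/ and /o/): rule 2 targets it, but not between two vowels → unchanged [r].

[dʒiɾatro]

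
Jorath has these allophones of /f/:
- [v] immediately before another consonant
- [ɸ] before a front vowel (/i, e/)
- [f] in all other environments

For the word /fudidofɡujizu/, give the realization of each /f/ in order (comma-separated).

Occurrence 1 (position 1): no conditioning environment matches → elsewhere allophone [f].
Occurrence 2 (position 7): immediately before another consonant → [v].

[f], [v]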